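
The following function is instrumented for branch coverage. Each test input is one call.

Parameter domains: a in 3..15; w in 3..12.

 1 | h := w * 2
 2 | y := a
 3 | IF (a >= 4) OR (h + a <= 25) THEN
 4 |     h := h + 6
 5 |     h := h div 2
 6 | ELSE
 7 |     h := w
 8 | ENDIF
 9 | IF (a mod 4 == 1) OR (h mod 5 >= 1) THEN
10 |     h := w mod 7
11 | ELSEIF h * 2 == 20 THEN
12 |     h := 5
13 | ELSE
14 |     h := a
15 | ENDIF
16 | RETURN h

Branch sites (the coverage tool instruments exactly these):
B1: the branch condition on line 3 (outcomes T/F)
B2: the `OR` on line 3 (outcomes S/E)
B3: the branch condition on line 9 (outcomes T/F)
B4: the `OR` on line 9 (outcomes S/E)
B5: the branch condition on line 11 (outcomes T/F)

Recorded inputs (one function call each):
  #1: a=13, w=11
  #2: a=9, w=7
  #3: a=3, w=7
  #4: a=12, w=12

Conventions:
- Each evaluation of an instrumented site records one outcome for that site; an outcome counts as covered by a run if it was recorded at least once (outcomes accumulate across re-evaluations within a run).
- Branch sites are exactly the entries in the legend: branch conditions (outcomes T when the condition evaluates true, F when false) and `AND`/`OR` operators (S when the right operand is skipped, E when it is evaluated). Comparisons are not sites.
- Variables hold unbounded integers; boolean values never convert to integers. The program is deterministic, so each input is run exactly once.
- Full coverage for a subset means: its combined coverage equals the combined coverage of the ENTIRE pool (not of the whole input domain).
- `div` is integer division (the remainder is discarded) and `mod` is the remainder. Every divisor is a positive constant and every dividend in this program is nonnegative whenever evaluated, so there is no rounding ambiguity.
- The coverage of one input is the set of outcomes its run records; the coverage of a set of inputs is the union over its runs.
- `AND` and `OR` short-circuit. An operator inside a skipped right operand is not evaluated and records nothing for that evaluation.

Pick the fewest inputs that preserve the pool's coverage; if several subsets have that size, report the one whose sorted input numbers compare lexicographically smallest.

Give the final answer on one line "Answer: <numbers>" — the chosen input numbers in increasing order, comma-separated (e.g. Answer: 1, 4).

input #1, a=13, w=11: events B2->S, B1->T, B4->S, B3->T; outcomes B1=T, B2=S, B3=T, B4=S
input #2, a=9, w=7: events B2->S, B1->T, B4->S, B3->T; outcomes B1=T, B2=S, B3=T, B4=S
input #3, a=3, w=7: events B2->E, B1->T, B4->E, B3->F, B5->T; outcomes B1=T, B2=E, B3=F, B4=E, B5=T
input #4, a=12, w=12: events B2->S, B1->T, B4->E, B3->F, B5->F; outcomes B1=T, B2=S, B3=F, B4=E, B5=F
pool-wide coverage (9 outcomes): B1=T, B2=S, B2=E, B3=T, B3=F, B4=S, B4=E, B5=T, B5=F
no size-1 subset reaches all 9 outcomes (best union: 5/9)
no size-2 subset reaches all 9 outcomes (best union: 8/9)
size 3: inputs {1, 3, 4} cover all 9 outcomes, and no lexicographically smaller subset of this size does

Answer: 1, 3, 4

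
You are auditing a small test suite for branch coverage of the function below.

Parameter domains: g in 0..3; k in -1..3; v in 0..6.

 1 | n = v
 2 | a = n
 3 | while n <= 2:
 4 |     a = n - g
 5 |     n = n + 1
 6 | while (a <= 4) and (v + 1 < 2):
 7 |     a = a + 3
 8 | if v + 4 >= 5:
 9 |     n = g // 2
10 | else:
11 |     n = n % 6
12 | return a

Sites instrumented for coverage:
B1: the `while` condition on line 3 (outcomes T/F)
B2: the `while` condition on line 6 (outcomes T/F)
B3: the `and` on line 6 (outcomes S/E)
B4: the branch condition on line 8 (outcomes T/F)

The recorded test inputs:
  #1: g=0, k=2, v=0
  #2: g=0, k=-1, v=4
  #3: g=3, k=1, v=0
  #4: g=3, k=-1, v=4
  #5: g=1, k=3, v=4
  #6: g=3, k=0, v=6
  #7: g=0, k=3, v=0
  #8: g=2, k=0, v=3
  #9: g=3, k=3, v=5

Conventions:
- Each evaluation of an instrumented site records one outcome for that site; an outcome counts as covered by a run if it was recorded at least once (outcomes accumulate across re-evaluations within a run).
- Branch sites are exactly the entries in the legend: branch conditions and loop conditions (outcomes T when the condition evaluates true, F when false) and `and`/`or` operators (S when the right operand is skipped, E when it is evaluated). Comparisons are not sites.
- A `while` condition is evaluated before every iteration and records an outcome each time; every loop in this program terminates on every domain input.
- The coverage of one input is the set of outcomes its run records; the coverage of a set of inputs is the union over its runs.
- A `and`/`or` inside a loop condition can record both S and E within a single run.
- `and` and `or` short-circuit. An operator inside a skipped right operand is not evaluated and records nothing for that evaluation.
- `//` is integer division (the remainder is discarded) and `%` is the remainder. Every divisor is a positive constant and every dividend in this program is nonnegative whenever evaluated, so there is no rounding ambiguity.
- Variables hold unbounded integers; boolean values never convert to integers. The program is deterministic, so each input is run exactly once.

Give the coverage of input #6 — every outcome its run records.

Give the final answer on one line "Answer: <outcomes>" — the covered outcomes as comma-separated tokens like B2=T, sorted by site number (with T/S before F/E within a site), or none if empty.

Running input #6 (g=3, k=0, v=6), event by event:
  B1->F, B3->S, B2->F, B4->T
as a set, this run covers: B1=F, B2=F, B3=S, B4=T

Answer: B1=F, B2=F, B3=S, B4=T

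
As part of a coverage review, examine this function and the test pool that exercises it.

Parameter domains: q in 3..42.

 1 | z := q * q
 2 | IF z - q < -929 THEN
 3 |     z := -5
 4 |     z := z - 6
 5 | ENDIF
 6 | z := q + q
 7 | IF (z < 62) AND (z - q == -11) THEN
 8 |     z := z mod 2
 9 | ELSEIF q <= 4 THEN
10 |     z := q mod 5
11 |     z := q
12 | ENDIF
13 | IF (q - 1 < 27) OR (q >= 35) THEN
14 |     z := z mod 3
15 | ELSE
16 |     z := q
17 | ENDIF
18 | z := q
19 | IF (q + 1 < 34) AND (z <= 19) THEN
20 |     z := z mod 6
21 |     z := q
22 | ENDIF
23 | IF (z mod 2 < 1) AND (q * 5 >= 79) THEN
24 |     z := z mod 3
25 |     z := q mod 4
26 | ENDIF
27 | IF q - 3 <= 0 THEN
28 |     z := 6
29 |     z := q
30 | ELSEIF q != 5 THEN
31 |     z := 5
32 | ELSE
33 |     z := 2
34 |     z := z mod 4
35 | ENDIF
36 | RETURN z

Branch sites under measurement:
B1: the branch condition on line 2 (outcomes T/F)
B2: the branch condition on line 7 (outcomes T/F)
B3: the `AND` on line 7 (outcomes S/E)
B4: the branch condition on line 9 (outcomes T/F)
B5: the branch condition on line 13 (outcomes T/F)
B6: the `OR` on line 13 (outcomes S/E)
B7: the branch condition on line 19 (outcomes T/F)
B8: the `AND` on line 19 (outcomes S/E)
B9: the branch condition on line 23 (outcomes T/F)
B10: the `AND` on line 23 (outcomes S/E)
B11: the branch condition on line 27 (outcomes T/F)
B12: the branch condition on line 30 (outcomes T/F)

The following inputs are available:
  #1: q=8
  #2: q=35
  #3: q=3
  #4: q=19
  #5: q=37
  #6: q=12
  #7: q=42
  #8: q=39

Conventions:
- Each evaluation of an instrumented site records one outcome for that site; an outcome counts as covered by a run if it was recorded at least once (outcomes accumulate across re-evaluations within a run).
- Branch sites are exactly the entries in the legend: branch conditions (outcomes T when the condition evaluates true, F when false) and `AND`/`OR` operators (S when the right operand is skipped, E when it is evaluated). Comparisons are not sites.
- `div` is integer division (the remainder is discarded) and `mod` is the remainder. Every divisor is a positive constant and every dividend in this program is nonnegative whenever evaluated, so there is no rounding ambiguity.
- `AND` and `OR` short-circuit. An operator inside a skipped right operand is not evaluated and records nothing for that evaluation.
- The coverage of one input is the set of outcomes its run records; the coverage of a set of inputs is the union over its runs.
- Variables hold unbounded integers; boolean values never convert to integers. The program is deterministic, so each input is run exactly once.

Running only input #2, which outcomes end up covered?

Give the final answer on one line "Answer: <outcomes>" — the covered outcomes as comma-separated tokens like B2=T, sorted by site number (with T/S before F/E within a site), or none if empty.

Event log for input #2 (q=35):
  B1->F, B3->S, B2->F, B4->F, B6->E, B5->T, B8->S, B7->F, B10->S, B9->F
  B11->F, B12->T
deduplicating events, the covered set is: B1=F, B2=F, B3=S, B4=F, B5=T, B6=E, B7=F, B8=S, B9=F, B10=S, B11=F, B12=T

Answer: B1=F, B2=F, B3=S, B4=F, B5=T, B6=E, B7=F, B8=S, B9=F, B10=S, B11=F, B12=T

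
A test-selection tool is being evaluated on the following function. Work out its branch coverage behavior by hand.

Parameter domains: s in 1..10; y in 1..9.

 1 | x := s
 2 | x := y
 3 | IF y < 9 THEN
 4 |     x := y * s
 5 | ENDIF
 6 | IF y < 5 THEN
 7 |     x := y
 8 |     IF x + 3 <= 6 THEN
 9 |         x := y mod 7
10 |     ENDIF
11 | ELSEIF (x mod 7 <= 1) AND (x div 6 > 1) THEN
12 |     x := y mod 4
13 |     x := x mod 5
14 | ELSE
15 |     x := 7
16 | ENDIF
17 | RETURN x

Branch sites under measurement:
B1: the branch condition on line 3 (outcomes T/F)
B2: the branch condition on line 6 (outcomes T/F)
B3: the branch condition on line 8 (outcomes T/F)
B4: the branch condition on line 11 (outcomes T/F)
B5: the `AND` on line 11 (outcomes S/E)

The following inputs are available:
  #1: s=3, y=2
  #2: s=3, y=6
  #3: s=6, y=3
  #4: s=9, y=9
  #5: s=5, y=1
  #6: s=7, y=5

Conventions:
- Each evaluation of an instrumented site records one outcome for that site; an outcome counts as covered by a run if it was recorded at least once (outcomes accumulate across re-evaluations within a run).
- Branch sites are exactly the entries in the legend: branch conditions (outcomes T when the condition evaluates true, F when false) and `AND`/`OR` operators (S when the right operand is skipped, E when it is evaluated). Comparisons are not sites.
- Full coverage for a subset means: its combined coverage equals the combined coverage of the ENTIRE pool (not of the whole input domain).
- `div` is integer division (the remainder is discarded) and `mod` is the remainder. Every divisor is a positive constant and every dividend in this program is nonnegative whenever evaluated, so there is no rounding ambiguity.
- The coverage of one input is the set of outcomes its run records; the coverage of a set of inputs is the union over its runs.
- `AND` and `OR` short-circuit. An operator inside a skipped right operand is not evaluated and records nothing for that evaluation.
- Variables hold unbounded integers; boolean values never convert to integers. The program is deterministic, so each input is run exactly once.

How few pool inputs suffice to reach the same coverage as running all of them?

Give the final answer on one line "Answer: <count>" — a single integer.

input #1, s=3, y=2: outcomes B1=T, B2=T, B3=T
input #2, s=3, y=6: outcomes B1=T, B2=F, B4=F, B5=S
input #3, s=6, y=3: outcomes B1=T, B2=T, B3=T
input #4, s=9, y=9: outcomes B1=F, B2=F, B4=F, B5=S
input #5, s=5, y=1: outcomes B1=T, B2=T, B3=T
input #6, s=7, y=5: outcomes B1=T, B2=F, B4=T, B5=E
the full pool covers 9 outcomes: B1=T, B1=F, B2=T, B2=F, B3=T, B4=T, B4=F, B5=S, B5=E
checked all size-1 subsets: none covers 9 outcomes (max 4/9)
checked all size-2 subsets: none covers 9 outcomes (max 7/9)
the canonical winner is {1, 4, 6}: size 3, full 9-outcome coverage, earliest index list among size-3 covers

Answer: 3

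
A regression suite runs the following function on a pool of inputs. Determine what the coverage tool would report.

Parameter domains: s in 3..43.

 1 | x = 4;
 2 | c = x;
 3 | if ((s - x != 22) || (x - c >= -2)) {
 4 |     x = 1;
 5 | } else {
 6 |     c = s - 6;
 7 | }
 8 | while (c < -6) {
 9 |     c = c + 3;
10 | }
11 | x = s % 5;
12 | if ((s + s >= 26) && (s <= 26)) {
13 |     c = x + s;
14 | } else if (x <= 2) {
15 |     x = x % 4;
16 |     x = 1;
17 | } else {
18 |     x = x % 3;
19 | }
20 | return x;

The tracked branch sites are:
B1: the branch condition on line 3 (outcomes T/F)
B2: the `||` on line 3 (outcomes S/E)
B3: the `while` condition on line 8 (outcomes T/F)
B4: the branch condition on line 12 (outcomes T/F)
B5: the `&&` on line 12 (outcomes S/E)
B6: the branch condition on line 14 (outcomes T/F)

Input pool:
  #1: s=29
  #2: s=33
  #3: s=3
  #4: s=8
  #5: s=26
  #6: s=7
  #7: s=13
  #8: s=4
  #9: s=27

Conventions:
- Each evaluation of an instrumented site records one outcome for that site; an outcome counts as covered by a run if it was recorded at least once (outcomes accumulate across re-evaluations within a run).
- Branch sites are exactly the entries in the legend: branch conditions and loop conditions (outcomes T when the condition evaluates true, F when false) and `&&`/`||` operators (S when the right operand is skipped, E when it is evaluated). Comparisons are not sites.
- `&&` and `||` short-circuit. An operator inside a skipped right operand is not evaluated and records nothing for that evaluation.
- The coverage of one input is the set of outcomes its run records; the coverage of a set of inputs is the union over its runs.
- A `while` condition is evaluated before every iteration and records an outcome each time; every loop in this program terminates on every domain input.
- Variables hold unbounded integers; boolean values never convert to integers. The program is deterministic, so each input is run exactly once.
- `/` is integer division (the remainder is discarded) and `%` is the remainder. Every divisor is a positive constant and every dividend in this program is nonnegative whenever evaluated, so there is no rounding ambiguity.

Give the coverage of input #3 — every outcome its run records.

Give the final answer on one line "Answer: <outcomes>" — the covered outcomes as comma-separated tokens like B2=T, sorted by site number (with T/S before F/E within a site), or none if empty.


Tracing the run of input #3 (s=3):
  B2->S, B1->T, B3->F, B5->S, B4->F, B6->F
distinct outcomes covered: B1=T, B2=S, B3=F, B4=F, B5=S, B6=F
Answer: B1=T, B2=S, B3=F, B4=F, B5=S, B6=F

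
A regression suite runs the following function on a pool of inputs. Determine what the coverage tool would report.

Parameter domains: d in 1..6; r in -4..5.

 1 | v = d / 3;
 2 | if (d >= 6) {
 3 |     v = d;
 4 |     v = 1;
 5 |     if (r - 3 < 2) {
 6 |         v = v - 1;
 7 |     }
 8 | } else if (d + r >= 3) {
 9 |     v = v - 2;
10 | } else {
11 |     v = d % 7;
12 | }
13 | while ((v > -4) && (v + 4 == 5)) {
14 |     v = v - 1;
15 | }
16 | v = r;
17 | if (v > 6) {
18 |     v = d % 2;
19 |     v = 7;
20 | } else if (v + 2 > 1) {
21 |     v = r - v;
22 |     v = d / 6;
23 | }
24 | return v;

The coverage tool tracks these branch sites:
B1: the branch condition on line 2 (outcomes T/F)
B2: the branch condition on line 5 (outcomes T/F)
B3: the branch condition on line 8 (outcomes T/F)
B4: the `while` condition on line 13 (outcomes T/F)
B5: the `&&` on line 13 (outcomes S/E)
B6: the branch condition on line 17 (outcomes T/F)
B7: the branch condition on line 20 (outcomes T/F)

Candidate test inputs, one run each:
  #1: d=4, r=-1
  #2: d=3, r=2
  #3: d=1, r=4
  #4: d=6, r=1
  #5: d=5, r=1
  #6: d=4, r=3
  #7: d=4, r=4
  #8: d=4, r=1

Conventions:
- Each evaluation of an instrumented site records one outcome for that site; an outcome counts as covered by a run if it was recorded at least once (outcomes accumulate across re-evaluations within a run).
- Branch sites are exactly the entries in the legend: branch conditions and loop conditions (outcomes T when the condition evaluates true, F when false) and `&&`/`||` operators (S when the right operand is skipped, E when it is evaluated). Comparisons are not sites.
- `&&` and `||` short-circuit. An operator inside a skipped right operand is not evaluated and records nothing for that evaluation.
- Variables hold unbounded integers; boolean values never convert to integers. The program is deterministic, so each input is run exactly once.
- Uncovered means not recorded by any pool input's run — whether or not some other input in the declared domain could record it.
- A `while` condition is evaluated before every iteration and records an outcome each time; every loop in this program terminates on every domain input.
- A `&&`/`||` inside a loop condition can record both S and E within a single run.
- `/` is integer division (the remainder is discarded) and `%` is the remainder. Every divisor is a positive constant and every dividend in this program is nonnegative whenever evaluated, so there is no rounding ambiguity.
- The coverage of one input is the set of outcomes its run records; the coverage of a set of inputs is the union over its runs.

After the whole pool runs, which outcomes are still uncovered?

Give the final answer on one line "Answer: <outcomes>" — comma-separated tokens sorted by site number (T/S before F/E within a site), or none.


input #1, d=4, r=-1: events B1->F, B3->T, B5->E, B4->F, B6->F, B7->F; outcomes B1=F, B3=T, B4=F, B5=E, B6=F, B7=F
input #2, d=3, r=2: events B1->F, B3->T, B5->E, B4->F, B6->F, B7->T; outcomes B1=F, B3=T, B4=F, B5=E, B6=F, B7=T
input #3, d=1, r=4: events B1->F, B3->T, B5->E, B4->F, B6->F, B7->T; outcomes B1=F, B3=T, B4=F, B5=E, B6=F, B7=T
input #4, d=6, r=1: events B1->T, B2->T, B5->E, B4->F, B6->F, B7->T; outcomes B1=T, B2=T, B4=F, B5=E, B6=F, B7=T
input #5, d=5, r=1: events B1->F, B3->T, B5->E, B4->F, B6->F, B7->T; outcomes B1=F, B3=T, B4=F, B5=E, B6=F, B7=T
input #6, d=4, r=3: events B1->F, B3->T, B5->E, B4->F, B6->F, B7->T; outcomes B1=F, B3=T, B4=F, B5=E, B6=F, B7=T
input #7, d=4, r=4: events B1->F, B3->T, B5->E, B4->F, B6->F, B7->T; outcomes B1=F, B3=T, B4=F, B5=E, B6=F, B7=T
input #8, d=4, r=1: events B1->F, B3->T, B5->E, B4->F, B6->F, B7->T; outcomes B1=F, B3=T, B4=F, B5=E, B6=F, B7=T
union over the pool: B1=T, B1=F, B2=T, B3=T, B4=F, B5=E, B6=F, B7=T, B7=F
uncovered (5 of 14): B2=F, B3=F, B4=T, B5=S, B6=T
Answer: B2=F, B3=F, B4=T, B5=S, B6=T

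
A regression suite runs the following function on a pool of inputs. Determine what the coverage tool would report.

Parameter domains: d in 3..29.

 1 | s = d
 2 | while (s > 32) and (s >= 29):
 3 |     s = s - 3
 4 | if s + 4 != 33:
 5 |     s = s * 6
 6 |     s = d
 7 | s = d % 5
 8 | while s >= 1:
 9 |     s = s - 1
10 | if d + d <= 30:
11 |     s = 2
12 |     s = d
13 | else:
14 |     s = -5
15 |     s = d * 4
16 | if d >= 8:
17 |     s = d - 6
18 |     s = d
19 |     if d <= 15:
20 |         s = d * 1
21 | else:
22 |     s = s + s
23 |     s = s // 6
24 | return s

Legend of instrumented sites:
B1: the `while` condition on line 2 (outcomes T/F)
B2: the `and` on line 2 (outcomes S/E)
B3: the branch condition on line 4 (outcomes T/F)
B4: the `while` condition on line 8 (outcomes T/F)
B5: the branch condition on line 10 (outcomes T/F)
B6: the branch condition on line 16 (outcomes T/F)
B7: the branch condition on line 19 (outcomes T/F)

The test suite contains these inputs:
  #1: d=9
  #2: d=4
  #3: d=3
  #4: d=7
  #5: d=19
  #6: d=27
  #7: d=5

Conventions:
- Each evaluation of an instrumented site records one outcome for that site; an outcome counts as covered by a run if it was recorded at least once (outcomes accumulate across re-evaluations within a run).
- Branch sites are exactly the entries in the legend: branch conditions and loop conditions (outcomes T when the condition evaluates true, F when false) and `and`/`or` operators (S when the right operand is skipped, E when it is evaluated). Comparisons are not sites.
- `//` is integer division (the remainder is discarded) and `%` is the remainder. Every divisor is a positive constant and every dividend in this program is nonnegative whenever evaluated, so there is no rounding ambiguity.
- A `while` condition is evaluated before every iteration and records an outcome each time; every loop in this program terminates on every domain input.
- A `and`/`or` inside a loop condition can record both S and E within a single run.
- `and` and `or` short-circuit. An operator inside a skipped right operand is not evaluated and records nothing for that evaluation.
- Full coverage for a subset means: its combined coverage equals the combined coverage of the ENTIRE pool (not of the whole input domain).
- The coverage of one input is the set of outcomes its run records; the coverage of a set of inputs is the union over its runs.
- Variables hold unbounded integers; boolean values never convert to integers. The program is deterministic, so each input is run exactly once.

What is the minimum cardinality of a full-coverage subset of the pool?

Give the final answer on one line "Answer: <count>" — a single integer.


run #1 (d=9) records B1=F, B2=S, B3=T, B4=T, B4=F, B5=T, B6=T, B7=T
run #2 (d=4) records B1=F, B2=S, B3=T, B4=T, B4=F, B5=T, B6=F
run #3 (d=3) records B1=F, B2=S, B3=T, B4=T, B4=F, B5=T, B6=F
run #4 (d=7) records B1=F, B2=S, B3=T, B4=T, B4=F, B5=T, B6=F
run #5 (d=19) records B1=F, B2=S, B3=T, B4=T, B4=F, B5=F, B6=T, B7=F
run #6 (d=27) records B1=F, B2=S, B3=T, B4=T, B4=F, B5=F, B6=T, B7=F
run #7 (d=5) records B1=F, B2=S, B3=T, B4=F, B5=T, B6=F
the full pool covers 11 outcomes: B1=F, B2=S, B3=T, B4=T, B4=F, B5=T, B5=F, B6=T, B6=F, B7=T, B7=F
every size-1 subset falls short of the 11 outcomes (best: 8/11)
every size-2 subset falls short of the 11 outcomes (best: 10/11)
inputs {1, 2, 5} (size 3) cover everything; no size-3 subset with a lexicographically smaller index list covers all 11
Answer: 3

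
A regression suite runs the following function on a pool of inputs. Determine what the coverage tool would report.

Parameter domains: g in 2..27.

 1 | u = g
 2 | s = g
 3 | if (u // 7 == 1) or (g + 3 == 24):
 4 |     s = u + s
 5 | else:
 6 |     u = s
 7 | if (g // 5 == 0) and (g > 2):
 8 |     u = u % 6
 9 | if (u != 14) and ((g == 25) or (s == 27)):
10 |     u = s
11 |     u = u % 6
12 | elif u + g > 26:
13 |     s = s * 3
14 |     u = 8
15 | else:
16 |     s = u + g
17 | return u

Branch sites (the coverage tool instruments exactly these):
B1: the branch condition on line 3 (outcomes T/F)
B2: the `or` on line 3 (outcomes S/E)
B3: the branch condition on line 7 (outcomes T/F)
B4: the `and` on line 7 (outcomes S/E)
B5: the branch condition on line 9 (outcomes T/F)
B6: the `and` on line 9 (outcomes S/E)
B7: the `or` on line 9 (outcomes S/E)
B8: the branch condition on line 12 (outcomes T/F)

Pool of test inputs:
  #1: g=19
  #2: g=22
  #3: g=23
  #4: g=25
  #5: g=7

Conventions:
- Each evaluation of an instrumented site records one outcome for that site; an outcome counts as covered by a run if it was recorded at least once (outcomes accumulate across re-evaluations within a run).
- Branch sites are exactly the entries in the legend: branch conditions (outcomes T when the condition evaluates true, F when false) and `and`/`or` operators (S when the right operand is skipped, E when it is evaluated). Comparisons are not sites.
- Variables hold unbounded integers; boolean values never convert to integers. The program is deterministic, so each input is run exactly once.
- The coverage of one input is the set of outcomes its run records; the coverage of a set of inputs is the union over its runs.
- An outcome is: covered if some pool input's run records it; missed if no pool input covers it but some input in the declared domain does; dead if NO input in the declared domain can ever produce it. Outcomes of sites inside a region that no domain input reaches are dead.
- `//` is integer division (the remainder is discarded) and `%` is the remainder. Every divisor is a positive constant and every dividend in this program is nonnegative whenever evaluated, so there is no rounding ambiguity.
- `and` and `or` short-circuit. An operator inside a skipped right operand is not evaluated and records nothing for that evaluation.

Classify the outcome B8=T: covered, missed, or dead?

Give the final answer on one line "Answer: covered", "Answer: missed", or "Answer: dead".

B8=T is recorded by pool input(s) 1, 2, 3 -> covered

Answer: covered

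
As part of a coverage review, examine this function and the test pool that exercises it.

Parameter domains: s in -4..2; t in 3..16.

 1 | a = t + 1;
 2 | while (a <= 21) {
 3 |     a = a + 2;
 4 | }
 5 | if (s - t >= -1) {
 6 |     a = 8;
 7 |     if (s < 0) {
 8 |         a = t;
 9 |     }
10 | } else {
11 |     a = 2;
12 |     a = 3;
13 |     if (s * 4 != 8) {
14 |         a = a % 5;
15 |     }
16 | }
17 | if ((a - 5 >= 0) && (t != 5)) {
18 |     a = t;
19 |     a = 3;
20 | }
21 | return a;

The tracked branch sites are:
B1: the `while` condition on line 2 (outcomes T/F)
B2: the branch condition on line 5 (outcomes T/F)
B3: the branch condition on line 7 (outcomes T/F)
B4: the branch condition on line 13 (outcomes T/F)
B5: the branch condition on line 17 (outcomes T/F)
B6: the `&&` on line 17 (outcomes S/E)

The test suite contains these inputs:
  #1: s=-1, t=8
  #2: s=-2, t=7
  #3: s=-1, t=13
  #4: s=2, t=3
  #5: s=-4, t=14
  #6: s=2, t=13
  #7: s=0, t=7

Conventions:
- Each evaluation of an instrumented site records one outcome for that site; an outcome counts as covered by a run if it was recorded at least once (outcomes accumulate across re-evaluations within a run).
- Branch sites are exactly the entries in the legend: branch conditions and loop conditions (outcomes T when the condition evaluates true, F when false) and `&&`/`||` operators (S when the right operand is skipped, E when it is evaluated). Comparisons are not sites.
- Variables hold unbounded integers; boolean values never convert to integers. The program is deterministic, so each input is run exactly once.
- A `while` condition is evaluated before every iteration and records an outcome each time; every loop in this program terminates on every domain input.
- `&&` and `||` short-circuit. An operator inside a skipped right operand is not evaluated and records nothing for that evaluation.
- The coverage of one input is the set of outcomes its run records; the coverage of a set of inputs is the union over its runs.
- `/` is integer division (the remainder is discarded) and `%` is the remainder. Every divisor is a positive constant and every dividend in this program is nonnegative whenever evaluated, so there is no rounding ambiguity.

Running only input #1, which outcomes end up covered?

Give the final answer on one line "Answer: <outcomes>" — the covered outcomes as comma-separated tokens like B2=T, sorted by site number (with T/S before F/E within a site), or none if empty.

Simulating input #1 (s=-1, t=8) step by step:
  B1->T, B1->T, B1->T, B1->T, B1->T, B1->T, B1->T, B1->F, B2->F, B4->T
  B6->S, B5->F
collecting distinct outcomes: B1=T, B1=F, B2=F, B4=T, B5=F, B6=S

Answer: B1=T, B1=F, B2=F, B4=T, B5=F, B6=S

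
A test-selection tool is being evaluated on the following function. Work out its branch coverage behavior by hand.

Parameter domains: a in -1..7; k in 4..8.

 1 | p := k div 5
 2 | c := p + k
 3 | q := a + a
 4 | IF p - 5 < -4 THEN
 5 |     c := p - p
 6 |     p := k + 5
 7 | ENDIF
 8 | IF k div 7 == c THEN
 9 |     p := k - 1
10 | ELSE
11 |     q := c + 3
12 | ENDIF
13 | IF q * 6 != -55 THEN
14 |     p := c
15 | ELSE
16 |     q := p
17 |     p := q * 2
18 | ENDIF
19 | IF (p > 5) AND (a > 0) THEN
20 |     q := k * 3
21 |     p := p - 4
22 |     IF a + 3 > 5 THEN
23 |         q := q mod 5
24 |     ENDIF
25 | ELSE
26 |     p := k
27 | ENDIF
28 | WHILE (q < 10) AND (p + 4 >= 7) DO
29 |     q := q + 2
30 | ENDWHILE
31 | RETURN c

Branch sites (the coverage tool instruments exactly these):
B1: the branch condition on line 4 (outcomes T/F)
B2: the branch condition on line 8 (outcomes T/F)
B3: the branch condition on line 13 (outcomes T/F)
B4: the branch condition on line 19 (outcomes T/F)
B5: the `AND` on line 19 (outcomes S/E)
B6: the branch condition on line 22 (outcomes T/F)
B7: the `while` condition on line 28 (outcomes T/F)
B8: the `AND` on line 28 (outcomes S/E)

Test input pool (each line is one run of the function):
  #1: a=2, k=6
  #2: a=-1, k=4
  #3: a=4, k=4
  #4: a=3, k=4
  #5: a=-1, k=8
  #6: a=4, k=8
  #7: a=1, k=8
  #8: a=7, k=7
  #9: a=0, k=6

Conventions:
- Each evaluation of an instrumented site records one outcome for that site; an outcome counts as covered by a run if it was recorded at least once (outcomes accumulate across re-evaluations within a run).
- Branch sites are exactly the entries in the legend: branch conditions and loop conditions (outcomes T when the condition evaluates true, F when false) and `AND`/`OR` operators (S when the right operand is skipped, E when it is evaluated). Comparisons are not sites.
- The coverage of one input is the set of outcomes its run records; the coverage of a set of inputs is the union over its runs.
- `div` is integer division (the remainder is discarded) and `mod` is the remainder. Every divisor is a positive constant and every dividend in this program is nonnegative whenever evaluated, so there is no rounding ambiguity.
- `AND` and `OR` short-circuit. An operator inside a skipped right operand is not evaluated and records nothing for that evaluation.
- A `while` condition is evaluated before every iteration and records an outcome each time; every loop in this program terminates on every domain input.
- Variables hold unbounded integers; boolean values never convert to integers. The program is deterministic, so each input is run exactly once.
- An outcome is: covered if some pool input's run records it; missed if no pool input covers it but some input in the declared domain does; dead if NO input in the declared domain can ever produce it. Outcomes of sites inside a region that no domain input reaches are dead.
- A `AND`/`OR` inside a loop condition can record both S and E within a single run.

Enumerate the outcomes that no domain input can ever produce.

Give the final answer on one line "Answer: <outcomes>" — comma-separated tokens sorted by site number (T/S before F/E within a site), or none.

checking every outcome against all 45 domain inputs:
  B3=F: never recorded by any domain input -> dead
  reachable outcomes have witnesses, e.g. B1=T (e.g. a=-1, k=4), B1=F (e.g. a=-1, k=5), B2=T (e.g. a=-1, k=4), B2=F (e.g. a=-1, k=5)

Answer: B3=F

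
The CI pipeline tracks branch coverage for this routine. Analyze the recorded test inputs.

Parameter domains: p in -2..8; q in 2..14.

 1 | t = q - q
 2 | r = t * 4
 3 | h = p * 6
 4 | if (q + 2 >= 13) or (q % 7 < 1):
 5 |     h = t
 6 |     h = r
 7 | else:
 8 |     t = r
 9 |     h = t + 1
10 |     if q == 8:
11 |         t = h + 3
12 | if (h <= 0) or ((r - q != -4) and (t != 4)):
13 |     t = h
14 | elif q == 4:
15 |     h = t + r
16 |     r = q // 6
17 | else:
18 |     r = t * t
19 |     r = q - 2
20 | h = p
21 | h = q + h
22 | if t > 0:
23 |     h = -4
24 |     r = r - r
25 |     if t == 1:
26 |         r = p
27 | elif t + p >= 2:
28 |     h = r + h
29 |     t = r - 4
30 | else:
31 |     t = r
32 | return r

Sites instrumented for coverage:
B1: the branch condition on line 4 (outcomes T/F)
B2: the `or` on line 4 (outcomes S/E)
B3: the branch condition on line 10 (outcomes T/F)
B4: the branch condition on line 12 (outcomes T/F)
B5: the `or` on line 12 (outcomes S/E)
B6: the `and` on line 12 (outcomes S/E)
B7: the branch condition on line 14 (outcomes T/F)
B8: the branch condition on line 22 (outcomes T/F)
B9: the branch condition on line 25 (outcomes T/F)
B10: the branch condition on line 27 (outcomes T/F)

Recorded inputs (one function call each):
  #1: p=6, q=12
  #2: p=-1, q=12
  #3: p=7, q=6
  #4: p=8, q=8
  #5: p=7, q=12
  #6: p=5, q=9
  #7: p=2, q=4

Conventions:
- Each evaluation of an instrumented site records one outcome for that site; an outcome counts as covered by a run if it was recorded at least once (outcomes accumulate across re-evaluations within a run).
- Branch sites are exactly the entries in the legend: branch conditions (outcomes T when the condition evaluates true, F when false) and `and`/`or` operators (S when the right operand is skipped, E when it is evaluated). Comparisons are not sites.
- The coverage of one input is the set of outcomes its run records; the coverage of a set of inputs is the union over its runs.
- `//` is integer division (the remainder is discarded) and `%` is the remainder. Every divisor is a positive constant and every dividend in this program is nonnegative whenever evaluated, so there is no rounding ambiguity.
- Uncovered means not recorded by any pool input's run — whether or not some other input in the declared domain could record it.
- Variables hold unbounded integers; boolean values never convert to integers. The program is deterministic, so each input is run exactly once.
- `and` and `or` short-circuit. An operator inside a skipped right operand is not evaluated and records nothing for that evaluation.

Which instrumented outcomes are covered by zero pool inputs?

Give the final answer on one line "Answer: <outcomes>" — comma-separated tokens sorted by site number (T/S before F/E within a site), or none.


input #1, p=6, q=12: events B2->S, B1->T, B5->S, B4->T, B8->F, B10->T; outcomes B1=T, B2=S, B4=T, B5=S, B8=F, B10=T
input #2, p=-1, q=12: events B2->S, B1->T, B5->S, B4->T, B8->F, B10->F; outcomes B1=T, B2=S, B4=T, B5=S, B8=F, B10=F
input #3, p=7, q=6: events B2->E, B1->F, B3->F, B5->E, B6->E, B4->T, B8->T, B9->T; outcomes B1=F, B2=E, B3=F, B4=T, B5=E, B6=E, B8=T, B9=T
input #4, p=8, q=8: events B2->E, B1->F, B3->T, B5->E, B6->E, B4->F, B7->F, B8->T, B9->F; outcomes B1=F, B2=E, B3=T, B4=F, B5=E, B6=E, B7=F, B8=T, B9=F
input #5, p=7, q=12: events B2->S, B1->T, B5->S, B4->T, B8->F, B10->T; outcomes B1=T, B2=S, B4=T, B5=S, B8=F, B10=T
input #6, p=5, q=9: events B2->E, B1->F, B3->F, B5->E, B6->E, B4->T, B8->T, B9->T; outcomes B1=F, B2=E, B3=F, B4=T, B5=E, B6=E, B8=T, B9=T
input #7, p=2, q=4: events B2->E, B1->F, B3->F, B5->E, B6->S, B4->F, B7->T, B8->F, B10->T; outcomes B1=F, B2=E, B3=F, B4=F, B5=E, B6=S, B7=T, B8=F, B10=T
union over the pool: B1=T, B1=F, B2=S, B2=E, B3=T, B3=F, B4=T, B4=F, B5=S, B5=E, B6=S, B6=E, B7=T, B7=F, B8=T, B8=F, B9=T, B9=F, B10=T, B10=F
uncovered (0 of 20): none
Answer: none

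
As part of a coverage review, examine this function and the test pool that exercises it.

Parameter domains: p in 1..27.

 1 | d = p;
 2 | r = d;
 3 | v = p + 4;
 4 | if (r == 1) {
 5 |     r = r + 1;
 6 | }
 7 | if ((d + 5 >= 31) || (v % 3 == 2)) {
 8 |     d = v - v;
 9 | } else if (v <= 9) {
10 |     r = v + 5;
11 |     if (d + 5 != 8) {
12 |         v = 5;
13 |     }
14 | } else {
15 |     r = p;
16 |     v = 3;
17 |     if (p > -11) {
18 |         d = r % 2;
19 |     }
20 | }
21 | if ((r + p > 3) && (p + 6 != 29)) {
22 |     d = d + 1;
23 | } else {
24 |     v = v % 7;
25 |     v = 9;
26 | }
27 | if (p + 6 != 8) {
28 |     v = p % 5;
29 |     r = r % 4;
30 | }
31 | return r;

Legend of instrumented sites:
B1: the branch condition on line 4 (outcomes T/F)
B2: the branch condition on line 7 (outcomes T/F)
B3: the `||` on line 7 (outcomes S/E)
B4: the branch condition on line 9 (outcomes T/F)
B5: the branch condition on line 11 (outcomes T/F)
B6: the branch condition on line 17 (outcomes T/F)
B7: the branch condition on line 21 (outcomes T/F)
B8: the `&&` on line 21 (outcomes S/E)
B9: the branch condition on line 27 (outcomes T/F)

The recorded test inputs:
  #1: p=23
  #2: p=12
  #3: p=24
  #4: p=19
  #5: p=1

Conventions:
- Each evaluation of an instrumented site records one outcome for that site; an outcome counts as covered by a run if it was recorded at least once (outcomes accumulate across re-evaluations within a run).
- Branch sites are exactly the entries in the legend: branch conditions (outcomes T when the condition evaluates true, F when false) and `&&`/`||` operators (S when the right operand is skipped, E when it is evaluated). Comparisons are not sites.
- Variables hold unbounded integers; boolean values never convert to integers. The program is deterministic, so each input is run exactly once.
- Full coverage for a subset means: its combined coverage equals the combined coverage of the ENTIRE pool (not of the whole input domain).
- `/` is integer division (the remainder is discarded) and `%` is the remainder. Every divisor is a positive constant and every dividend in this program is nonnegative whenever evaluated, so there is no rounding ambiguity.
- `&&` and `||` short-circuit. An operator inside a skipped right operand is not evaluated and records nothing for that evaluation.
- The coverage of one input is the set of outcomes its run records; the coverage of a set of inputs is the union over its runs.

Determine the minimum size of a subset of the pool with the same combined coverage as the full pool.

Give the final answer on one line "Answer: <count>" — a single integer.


test 1 (p=23) hits B1=F, B2=F, B3=E, B4=F, B6=T, B7=F, B8=E, B9=T
test 2 (p=12) hits B1=F, B2=F, B3=E, B4=F, B6=T, B7=T, B8=E, B9=T
test 3 (p=24) hits B1=F, B2=F, B3=E, B4=F, B6=T, B7=T, B8=E, B9=T
test 4 (p=19) hits B1=F, B2=T, B3=E, B7=T, B8=E, B9=T
test 5 (p=1) hits B1=T, B2=T, B3=E, B7=F, B8=S, B9=T
pool-wide coverage (12 outcomes): B1=T, B1=F, B2=T, B2=F, B3=E, B4=F, B6=T, B7=T, B7=F, B8=S, B8=E, B9=T
size 1 is not enough: best union over all size-1 subsets is 8/12
inputs {2, 5} (size 2) cover everything; no size-2 subset with a lexicographically smaller index list covers all 12
Answer: 2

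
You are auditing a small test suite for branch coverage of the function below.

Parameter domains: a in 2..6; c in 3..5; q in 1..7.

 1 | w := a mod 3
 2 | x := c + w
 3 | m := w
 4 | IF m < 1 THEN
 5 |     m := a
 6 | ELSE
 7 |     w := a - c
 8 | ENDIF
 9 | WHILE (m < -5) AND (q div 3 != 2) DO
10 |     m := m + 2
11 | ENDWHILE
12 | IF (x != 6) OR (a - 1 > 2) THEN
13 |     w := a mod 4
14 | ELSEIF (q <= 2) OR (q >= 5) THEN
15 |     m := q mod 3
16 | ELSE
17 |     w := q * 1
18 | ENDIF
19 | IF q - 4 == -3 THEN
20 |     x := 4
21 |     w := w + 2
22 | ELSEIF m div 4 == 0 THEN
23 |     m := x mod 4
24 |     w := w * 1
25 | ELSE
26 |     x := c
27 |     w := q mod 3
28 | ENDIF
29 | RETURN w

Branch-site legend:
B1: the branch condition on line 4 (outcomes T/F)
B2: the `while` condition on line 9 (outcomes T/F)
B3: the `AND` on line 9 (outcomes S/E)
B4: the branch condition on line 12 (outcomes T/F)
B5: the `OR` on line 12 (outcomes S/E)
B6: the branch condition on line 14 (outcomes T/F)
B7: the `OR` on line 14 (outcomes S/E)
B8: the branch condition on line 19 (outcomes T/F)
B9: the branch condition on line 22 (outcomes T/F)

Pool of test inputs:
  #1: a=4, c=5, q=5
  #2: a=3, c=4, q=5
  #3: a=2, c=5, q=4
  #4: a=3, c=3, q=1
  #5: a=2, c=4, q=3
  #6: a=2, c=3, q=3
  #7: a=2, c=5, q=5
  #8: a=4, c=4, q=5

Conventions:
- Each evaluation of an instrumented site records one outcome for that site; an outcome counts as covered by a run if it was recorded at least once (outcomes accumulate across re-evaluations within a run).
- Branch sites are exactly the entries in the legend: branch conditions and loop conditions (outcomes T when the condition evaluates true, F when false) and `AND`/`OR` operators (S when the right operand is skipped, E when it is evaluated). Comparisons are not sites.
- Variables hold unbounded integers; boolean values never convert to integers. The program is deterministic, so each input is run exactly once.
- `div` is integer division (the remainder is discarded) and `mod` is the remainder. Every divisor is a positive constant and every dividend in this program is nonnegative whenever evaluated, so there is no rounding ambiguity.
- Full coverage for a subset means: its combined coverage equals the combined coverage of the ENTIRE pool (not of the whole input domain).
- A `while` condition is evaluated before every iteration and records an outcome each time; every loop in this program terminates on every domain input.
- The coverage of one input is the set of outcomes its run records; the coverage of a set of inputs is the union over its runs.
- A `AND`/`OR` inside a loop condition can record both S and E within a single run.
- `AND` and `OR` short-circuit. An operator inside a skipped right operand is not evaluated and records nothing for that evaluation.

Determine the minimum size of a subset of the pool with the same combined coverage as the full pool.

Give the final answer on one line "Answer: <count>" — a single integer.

test 1 (a=4, c=5, q=5) fires B1->F, B3->S, B2->F, B5->E, B4->T, B8->F, B9->T; hits B1=F, B2=F, B3=S, B4=T, B5=E, B8=F, B9=T
test 2 (a=3, c=4, q=5) fires B1->T, B3->S, B2->F, B5->S, B4->T, B8->F, B9->T; hits B1=T, B2=F, B3=S, B4=T, B5=S, B8=F, B9=T
test 3 (a=2, c=5, q=4) fires B1->F, B3->S, B2->F, B5->S, B4->T, B8->F, B9->T; hits B1=F, B2=F, B3=S, B4=T, B5=S, B8=F, B9=T
test 4 (a=3, c=3, q=1) fires B1->T, B3->S, B2->F, B5->S, B4->T, B8->T; hits B1=T, B2=F, B3=S, B4=T, B5=S, B8=T
test 5 (a=2, c=4, q=3) fires B1->F, B3->S, B2->F, B5->E, B4->F, B7->E, B6->F, B8->F, B9->T; hits B1=F, B2=F, B3=S, B4=F, B5=E, B6=F, B7=E, B8=F, B9=T
test 6 (a=2, c=3, q=3) fires B1->F, B3->S, B2->F, B5->S, B4->T, B8->F, B9->T; hits B1=F, B2=F, B3=S, B4=T, B5=S, B8=F, B9=T
test 7 (a=2, c=5, q=5) fires B1->F, B3->S, B2->F, B5->S, B4->T, B8->F, B9->T; hits B1=F, B2=F, B3=S, B4=T, B5=S, B8=F, B9=T
test 8 (a=4, c=4, q=5) fires B1->F, B3->S, B2->F, B5->S, B4->T, B8->F, B9->T; hits B1=F, B2=F, B3=S, B4=T, B5=S, B8=F, B9=T
pool-wide coverage (13 outcomes): B1=T, B1=F, B2=F, B3=S, B4=T, B4=F, B5=S, B5=E, B6=F, B7=E, B8=T, B8=F, B9=T
every size-1 subset falls short of the 13 outcomes (best: 9/13)
the canonical winner is {4, 5}: size 2, full 13-outcome coverage, earliest index list among size-2 covers

Answer: 2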